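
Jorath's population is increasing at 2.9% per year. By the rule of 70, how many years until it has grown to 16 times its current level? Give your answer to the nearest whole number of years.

Doubling time ≈ 70/2.9 = 24.14 years.
16× is 4 doublings, so 4 × 24.14 ≈ 97 years.

roughly 97 years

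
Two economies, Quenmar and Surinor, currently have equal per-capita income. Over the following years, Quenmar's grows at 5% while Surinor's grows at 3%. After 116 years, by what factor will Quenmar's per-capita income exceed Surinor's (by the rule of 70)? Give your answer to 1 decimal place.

about 9.9 times

Quenmar pulls ahead at 2 pp per year, so the ratio doubles every 70/2 ≈ 35.00 years.
In 116 years that's 3.31 doublings: 2^3.31 ≈ 9.9.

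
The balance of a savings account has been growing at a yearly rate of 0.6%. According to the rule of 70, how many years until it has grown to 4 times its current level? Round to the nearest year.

approximately 233 years

Doubling time ≈ 70/0.6 = 116.67 years.
4 = 2^2, so 2 doublings → 233 years.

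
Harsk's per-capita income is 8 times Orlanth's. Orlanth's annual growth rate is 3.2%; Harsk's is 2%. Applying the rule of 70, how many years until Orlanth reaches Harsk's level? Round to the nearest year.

The growth-rate gap is 3.2% − 2% = 1.2 percentage points.
So the ratio between them halves every 70/1.2 ≈ 58.33 years.
An 8 times gap closes after 3 halvings: 3 × 58.33 ≈ 175 years.

175 years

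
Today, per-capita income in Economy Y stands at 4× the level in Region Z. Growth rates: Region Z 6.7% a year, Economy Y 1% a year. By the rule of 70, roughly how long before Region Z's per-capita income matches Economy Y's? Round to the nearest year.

roughly 25 years

What matters is the difference: 5.7 pp.
Rule of 70 on the gap: the ratio halves every 70/5.7 ≈ 12.28 years.
A 4× gap closes after 2 halvings: 2 × 12.28 ≈ 25 years.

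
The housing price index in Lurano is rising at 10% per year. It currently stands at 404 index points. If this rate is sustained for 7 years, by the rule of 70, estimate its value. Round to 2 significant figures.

It doubles every 70/10 ≈ 7.00 years, so 7 years is 1.00 doublings.
2^1.00 ≈ 2.00; 404 × 2.00 ≈ 810 index points.

≈ 810 index points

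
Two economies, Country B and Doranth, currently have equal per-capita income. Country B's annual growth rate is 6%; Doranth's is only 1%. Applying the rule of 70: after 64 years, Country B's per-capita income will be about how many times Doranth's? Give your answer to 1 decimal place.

Rate gap = 6% − 1% = 5 points.
The ratio doubles every 70/5 ≈ 14.00 years.
64/14.00 ≈ 4.57 doublings → ratio ≈ 2^4.57 ≈ 23.8.

roughly 23.8 times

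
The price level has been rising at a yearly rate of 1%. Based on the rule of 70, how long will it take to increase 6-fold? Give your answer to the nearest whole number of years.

roughly 181 years

One doubling takes 70/1 = 70.00 years.
Reaching 6× takes log₂(6) ≈ 2.58 doublings.
2.58 × 70.00 ≈ 181 years.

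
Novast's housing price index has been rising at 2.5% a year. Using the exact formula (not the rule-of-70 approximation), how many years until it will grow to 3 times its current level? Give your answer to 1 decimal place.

t = ln(3) / ln(1 + 0.025) = 1.0986 / 0.024693 ≈ 44.49.

44.5 years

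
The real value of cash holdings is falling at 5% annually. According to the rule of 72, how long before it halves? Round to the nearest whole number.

≈ 14 years

Falling at 5%, it halves about every 72/5 = 14.40 years.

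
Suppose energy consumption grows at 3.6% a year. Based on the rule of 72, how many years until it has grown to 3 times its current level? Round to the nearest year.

One doubling takes 72/3.6 = 20.00 years.
Reaching 3× takes log₂(3) ≈ 1.58 doublings.
1.58 × 20.00 ≈ 32 years.

around 32 years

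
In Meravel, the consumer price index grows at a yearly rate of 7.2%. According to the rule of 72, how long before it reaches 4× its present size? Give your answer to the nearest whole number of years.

around 20 years

At 7.2% it doubles every 72/7.2 ≈ 10.00 years.
4× is 2 doublings, so 2 × 10.00 ≈ 20 years.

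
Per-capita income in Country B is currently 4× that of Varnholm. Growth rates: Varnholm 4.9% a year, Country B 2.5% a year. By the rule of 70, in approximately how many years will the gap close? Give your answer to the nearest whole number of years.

approximately 58 years

Varnholm gains on Country B at 4.9% − 2.5% = 2.4 points a year.
At that relative rate the gap halves every 70/2.4 ≈ 29.17 years.
A 4× gap closes after 2 halvings: 2 × 29.17 ≈ 58 years.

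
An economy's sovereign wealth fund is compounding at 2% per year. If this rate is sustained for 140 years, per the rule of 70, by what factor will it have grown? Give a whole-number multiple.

16 times

Doubling time ≈ 70/2 = 35.00 years.
140/35.00 ≈ 4 doublings, so about 2^4 = 16×.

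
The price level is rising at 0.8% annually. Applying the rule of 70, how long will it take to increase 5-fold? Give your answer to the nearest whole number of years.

At 0.8% it doubles every 70/0.8 ≈ 87.50 years.
5× is log₂ 5 ≈ 2.32 doublings, so ≈ 2.32 × 87.50 = 203 years.

≈ 203 years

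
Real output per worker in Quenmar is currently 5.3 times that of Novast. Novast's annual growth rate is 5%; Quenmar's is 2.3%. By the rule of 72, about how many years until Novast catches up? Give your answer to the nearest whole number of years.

Novast gains on Quenmar at 5% − 2.3% = 2.7 points a year.
At that relative rate the gap halves every 72/2.7 ≈ 26.67 years.
A 5.3 times gap takes log₂(5.3) ≈ 2.41 halvings to close: 2.41 × 26.67 ≈ 64 years.

approximately 64 years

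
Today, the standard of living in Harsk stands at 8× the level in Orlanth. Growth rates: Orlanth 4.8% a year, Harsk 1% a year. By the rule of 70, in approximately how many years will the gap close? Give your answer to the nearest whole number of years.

about 55 years

The growth-rate gap is 4.8% − 1% = 3.8 percentage points.
So the ratio between them halves every 70/3.8 ≈ 18.42 years.
An 8× gap closes after 3 halvings: 3 × 18.42 ≈ 55 years.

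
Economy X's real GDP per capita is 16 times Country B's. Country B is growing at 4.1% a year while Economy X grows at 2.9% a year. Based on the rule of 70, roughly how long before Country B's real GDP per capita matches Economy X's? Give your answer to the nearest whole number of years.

Country B gains on Economy X at 4.1% − 2.9% = 1.2 points a year.
At that relative rate the gap halves every 70/1.2 ≈ 58.33 years.
A 16 times gap closes after 4 halvings: 4 × 58.33 ≈ 233 years.

around 233 years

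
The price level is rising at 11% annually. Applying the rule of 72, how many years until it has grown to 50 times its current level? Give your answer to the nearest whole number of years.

around 37 years

At 11% it doubles every 72/11 ≈ 6.55 years.
Reaching 50× takes log₂(50) ≈ 5.64 doublings.
5.64 × 6.55 ≈ 37 years.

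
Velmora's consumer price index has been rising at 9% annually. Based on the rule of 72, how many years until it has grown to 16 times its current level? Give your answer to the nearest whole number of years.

32 years

At 9% it doubles every 72/9 ≈ 8.00 years.
16 = 2^4, so 4 doublings → 32 years.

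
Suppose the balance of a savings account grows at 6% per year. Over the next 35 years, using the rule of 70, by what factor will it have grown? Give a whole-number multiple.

about 8 times

70/6 ≈ 11.67 years per doubling.
35 years fits 3 doublings: 2^3 = 8.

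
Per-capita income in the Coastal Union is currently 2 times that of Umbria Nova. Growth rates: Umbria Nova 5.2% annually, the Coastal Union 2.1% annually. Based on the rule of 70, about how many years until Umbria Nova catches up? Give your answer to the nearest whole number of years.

The growth-rate gap is 5.2% − 2.1% = 3.1 percentage points.
So the ratio between them halves every 70/3.1 ≈ 22.58 years.
A 2 times gap closes after 1 halving: 1 × 22.58 ≈ 23 years.

around 23 years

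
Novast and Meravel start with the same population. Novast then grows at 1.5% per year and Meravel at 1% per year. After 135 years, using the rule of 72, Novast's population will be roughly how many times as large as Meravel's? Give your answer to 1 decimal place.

Novast pulls ahead at 0.5 pp per year, so the ratio doubles every 72/0.5 ≈ 144.00 years.
In 135 years that's 0.94 doublings: 2^0.94 ≈ 1.9.

around 1.9 times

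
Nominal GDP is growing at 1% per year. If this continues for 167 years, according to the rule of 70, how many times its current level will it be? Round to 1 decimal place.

Doubling time ≈ 70/1 = 70.00 years.
167 years / 70.00 ≈ 2.39 doublings → factor 2^2.39 ≈ 5.2.

roughly 5.2 times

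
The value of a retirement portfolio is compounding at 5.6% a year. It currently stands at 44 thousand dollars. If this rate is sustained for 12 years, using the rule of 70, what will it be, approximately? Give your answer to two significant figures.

Doubling time ≈ 70/5.6 = 12.50 years.
12 years is 12/12.50 ≈ 0.96 doublings, a factor of 2^0.96 ≈ 1.95.
44 × 1.95 ≈ 86 thousand dollars.

about 86 thousand dollars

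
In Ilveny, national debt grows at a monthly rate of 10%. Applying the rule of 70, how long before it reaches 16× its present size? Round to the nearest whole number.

At 10% it doubles every 70/10 ≈ 7.00 months.
16× is 4 doublings, so 4 × 7.00 ≈ 28 months.

≈ 28 months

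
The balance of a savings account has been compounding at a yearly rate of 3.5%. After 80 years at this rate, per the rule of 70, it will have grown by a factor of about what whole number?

16 times

At 3.5% one doubling takes ≈ 20.00 years; 80 years is 4 of them, so ×16.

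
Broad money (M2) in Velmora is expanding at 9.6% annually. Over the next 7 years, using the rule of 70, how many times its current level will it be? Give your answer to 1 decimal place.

Doubles every ≈ 7.29 years (70/9.6).
7 years is 0.96 doublings; 2^0.96 ≈ 1.9×.

about 1.9 times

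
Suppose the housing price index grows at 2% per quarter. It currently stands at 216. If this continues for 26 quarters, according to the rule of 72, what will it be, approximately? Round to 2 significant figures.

It doubles every 72/2 ≈ 36.00 quarters, so 26 quarters is 0.72 doublings.
2^0.72 ≈ 1.65; 216 × 1.65 ≈ 360.

roughly 360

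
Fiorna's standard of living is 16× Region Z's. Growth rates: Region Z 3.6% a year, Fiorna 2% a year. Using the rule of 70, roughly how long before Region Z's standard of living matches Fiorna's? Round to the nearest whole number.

around 175 years

What matters is the difference: 1.6 pp.
Rule of 70 on the gap: the ratio halves every 70/1.6 ≈ 43.75 years.
A 16× gap closes after 4 halvings: 4 × 43.75 ≈ 175 years.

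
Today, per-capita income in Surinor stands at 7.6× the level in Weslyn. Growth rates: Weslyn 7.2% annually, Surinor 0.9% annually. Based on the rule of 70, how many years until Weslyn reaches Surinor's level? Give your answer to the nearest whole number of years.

about 33 years

What matters is the difference: 6.3 pp.
Rule of 70 on the gap: the ratio halves every 70/6.3 ≈ 11.11 years.
A 7.6× gap takes log₂(7.6) ≈ 2.93 halvings to close: 2.93 × 11.11 ≈ 33 years.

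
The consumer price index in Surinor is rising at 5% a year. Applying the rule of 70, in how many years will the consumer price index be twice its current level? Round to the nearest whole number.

roughly 14 years

Doubling time ≈ 70 / 5 = 14.00 years.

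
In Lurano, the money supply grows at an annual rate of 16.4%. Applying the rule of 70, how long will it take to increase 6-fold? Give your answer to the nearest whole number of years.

11 years

Doubling time ≈ 70/16.4 = 4.27 years.
Reaching 6× takes log₂(6) ≈ 2.58 doublings.
2.58 × 4.27 ≈ 11 years.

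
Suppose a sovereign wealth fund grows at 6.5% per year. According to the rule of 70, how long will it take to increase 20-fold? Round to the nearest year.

≈ 47 years

One doubling takes 70/6.5 = 10.77 years.
Reaching 20× takes log₂(20) ≈ 4.32 doublings.
4.32 × 10.77 ≈ 47 years.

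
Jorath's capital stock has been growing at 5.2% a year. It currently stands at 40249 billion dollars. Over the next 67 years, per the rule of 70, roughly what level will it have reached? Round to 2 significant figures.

approximately 1300000 billion dollars

Doubling time ≈ 70/5.2 = 13.46 years.
67 years is 67/13.46 ≈ 4.98 doublings, a factor of 2^4.98 ≈ 31.56.
40249 × 31.56 ≈ 1300000 billion dollars.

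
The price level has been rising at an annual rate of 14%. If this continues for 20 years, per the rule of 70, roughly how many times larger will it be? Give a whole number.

At 14% one doubling takes ≈ 5.00 years; 20 years is 4 of them, so ×16.

about 16 times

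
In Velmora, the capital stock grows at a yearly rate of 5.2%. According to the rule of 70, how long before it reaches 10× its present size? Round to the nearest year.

Doubling time ≈ 70/5.2 = 13.46 years.
Reaching 10× takes log₂(10) ≈ 3.32 doublings.
3.32 × 13.46 ≈ 45 years.

around 45 years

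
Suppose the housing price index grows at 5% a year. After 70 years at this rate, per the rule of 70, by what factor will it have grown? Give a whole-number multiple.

At 5% one doubling takes ≈ 14.00 years; 70 years is 5 of them, so ×32.

approximately 32 times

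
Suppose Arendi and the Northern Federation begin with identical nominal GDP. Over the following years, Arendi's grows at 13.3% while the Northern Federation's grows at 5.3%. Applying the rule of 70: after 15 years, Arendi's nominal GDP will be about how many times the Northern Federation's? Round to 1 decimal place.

Rate gap = 13.3% − 5.3% = 8 points.
The ratio doubles every 70/8 ≈ 8.75 years.
15/8.75 ≈ 1.71 doublings → ratio ≈ 2^1.71 ≈ 3.3.

about 3.3 times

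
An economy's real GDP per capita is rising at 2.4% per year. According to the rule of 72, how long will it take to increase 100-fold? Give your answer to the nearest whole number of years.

Doubling time ≈ 72/2.4 = 30.00 years.
Reaching 100× takes log₂(100) ≈ 6.64 doublings.
6.64 × 30.00 ≈ 199 years.

approximately 199 years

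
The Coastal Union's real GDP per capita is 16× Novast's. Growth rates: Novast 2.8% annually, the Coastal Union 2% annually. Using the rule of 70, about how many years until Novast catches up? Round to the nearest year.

roughly 350 years

Novast gains on the Coastal Union at 2.8% − 2% = 0.8 points a year.
At that relative rate the gap halves every 70/0.8 ≈ 87.50 years.
A 16× gap closes after 4 halvings: 4 × 87.50 ≈ 350 years.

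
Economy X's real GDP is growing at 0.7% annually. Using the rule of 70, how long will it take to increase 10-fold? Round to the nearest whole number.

around 332 years

At 0.7% it doubles every 70/0.7 ≈ 100.00 years.
10× is log₂ 10 ≈ 3.32 doublings, so ≈ 3.32 × 100.00 = 332 years.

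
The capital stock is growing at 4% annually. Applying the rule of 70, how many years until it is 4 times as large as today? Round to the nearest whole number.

35 years

One doubling takes 70/4 = 17.50 years.
4× is 2 doublings, so 2 × 17.50 ≈ 35 years.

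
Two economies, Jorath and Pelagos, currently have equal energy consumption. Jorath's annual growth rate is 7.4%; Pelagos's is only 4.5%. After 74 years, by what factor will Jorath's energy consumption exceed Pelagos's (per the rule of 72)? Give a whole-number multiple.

Only the 2.9-point difference matters.
72/2.9 ≈ 24.83 years per doubling of the ratio; 74 years gives 2.98 doublings, so ≈ 8×.

approximately 8 times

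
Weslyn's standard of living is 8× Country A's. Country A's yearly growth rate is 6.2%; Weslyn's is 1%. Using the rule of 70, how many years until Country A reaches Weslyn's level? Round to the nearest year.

≈ 40 years

Country A gains on Weslyn at 6.2% − 1% = 5.2 points a year.
At that relative rate the gap halves every 70/5.2 ≈ 13.46 years.
An 8× gap closes after 3 halvings: 3 × 13.46 ≈ 40 years.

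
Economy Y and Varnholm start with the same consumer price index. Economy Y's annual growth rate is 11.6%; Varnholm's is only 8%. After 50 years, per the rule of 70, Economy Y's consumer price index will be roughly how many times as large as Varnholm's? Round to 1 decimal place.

Rate gap = 11.6% − 8% = 3.6 points.
The ratio doubles every 70/3.6 ≈ 19.44 years.
50/19.44 ≈ 2.57 doublings → ratio ≈ 2^2.57 ≈ 5.9.

around 5.9 times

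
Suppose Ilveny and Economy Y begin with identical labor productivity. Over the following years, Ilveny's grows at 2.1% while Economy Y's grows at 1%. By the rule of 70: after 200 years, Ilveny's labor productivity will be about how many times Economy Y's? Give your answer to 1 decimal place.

8.8 times

Ilveny pulls ahead at 1.1 pp per year, so the ratio doubles every 70/1.1 ≈ 63.64 years.
In 200 years that's 3.14 doublings: 2^3.14 ≈ 8.8.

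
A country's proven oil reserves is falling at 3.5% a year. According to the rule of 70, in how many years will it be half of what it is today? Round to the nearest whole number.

Falling at 3.5%, it halves about every 70/3.5 = 20.00 years.

about 20 years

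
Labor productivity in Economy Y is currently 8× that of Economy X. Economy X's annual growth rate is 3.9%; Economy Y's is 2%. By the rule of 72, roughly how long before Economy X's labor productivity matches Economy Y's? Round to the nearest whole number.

What matters is the difference: 1.9 pp.
Rule of 72 on the gap: the ratio halves every 72/1.9 ≈ 37.89 years.
An 8× gap closes after 3 halvings: 3 × 37.89 ≈ 114 years.

114 years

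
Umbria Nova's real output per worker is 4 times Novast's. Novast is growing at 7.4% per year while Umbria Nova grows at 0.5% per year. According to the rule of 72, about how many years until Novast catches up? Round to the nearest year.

around 21 years

Novast gains on Umbria Nova at 7.4% − 0.5% = 6.9 points a year.
At that relative rate the gap halves every 72/6.9 ≈ 10.43 years.
A 4 times gap closes after 2 halvings: 2 × 10.43 ≈ 21 years.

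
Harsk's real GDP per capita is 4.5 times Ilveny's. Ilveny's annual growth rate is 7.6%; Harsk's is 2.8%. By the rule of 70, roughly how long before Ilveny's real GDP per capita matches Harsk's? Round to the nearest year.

What matters is the difference: 4.8 pp.
Rule of 70 on the gap: the ratio halves every 70/4.8 ≈ 14.58 years.
A 4.5 times gap takes log₂(4.5) ≈ 2.17 halvings to close: 2.17 × 14.58 ≈ 32 years.

approximately 32 years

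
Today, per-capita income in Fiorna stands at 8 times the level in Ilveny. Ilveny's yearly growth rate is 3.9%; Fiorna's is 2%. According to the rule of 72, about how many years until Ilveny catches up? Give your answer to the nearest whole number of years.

Ilveny gains on Fiorna at 3.9% − 2% = 1.9 points a year.
At that relative rate the gap halves every 72/1.9 ≈ 37.89 years.
An 8 times gap closes after 3 halvings: 3 × 37.89 ≈ 114 years.

roughly 114 years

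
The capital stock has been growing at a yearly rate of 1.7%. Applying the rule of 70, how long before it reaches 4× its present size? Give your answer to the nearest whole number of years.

At 1.7% it doubles every 70/1.7 ≈ 41.18 years.
4 = 2^2, so 2 doublings → 82 years.

about 82 years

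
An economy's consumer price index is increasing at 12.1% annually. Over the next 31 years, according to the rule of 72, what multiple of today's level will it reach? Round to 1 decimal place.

approximately 37.0 times

Doubles every ≈ 5.95 years (72/12.1).
31 years is 5.21 doublings; 2^5.21 ≈ 37.0×.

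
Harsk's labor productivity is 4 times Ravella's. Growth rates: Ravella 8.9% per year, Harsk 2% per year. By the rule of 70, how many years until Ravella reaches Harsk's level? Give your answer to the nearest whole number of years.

The growth-rate gap is 8.9% − 2% = 6.9 percentage points.
So the ratio between them halves every 70/6.9 ≈ 10.14 years.
A 4 times gap closes after 2 halvings: 2 × 10.14 ≈ 20 years.

roughly 20 years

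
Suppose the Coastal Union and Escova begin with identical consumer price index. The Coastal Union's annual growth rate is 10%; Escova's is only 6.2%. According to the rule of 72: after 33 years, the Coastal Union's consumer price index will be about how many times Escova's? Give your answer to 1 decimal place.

Rate gap = 10% − 6.2% = 3.8 points.
The ratio doubles every 72/3.8 ≈ 18.95 years.
33/18.95 ≈ 1.74 doublings → ratio ≈ 2^1.74 ≈ 3.3.

3.3 times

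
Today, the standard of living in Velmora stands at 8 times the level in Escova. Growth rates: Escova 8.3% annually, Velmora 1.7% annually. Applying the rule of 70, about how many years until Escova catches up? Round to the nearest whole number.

What matters is the difference: 6.6 pp.
Rule of 70 on the gap: the ratio halves every 70/6.6 ≈ 10.61 years.
An 8 times gap closes after 3 halvings: 3 × 10.61 ≈ 32 years.

approximately 32 years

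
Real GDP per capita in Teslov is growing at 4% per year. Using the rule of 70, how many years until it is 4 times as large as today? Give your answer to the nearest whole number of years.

Doubling time ≈ 70/4 = 17.50 years.
Getting to 4× needs 2 doublings: 2 × 17.50 ≈ 35 years.

roughly 35 years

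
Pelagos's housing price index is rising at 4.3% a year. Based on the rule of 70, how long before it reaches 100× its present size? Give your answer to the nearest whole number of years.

Doubling time ≈ 70/4.3 = 16.28 years.
Reaching 100× takes log₂(100) ≈ 6.64 doublings.
6.64 × 16.28 ≈ 108 years.

about 108 years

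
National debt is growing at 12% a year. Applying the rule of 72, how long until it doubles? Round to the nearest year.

approximately 6 years

At 12%, doubling takes about 72/12 = 6.00 years.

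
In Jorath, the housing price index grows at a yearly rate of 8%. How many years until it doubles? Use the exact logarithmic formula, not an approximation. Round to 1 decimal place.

9.0 years

t = ln(2) / ln(1 + 0.08) = 0.6931 / 0.076961 ≈ 9.01.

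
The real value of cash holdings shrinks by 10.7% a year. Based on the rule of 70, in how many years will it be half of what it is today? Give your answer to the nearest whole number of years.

≈ 7 years

Halving time ≈ 70 / 10.7 = 6.54 → 7 years.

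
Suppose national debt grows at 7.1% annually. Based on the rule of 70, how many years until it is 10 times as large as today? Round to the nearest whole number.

One doubling takes 70/7.1 = 9.86 years.
10× is log₂ 10 ≈ 3.32 doublings, so ≈ 3.32 × 9.86 = 33 years.

around 33 years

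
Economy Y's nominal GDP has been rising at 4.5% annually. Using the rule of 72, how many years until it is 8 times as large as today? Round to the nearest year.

Doubling time ≈ 72/4.5 = 16.00 years.
Getting to 8× needs 3 doublings: 3 × 16.00 ≈ 48 years.

approximately 48 years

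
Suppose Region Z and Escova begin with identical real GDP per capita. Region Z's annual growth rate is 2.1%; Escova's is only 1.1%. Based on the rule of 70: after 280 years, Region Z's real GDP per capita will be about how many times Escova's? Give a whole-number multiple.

16 times

Region Z pulls ahead at 1 pp per year, so the ratio doubles every 70/1 ≈ 70.00 years.
In 280 years that's 4.00 doublings: 2^4.00 ≈ 16.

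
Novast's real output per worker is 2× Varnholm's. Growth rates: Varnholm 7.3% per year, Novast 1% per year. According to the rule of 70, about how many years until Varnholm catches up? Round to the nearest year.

Varnholm gains on Novast at 7.3% − 1% = 6.3 points a year.
At that relative rate the gap halves every 70/6.3 ≈ 11.11 years.
A 2× gap closes after 1 halving: 1 × 11.11 ≈ 11 years.

about 11 years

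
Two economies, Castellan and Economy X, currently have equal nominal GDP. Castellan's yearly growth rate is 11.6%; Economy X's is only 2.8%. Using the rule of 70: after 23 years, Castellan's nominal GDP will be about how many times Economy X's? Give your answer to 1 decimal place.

Rate gap = 11.6% − 2.8% = 8.8 points.
The ratio doubles every 70/8.8 ≈ 7.95 years.
23/7.95 ≈ 2.89 doublings → ratio ≈ 2^2.89 ≈ 7.4.

≈ 7.4 times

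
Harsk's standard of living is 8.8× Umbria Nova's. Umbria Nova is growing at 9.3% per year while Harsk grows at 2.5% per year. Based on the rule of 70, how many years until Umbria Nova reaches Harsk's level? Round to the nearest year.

about 32 years

What matters is the difference: 6.8 pp.
Rule of 70 on the gap: the ratio halves every 70/6.8 ≈ 10.29 years.
An 8.8× gap takes log₂(8.8) ≈ 3.14 halvings to close: 3.14 × 10.29 ≈ 32 years.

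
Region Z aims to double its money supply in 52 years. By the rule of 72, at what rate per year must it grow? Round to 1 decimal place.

72 / 52 ≈ 1.38, so about 1.4% per year.

roughly 1.4%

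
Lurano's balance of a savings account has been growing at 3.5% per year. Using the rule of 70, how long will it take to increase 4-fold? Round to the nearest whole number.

approximately 40 years

Doubling time ≈ 70/3.5 = 20.00 years.
4 = 2^2, so 2 doublings → 40 years.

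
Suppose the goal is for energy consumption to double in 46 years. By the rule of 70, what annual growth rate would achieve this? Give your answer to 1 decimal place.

70 / 46 ≈ 1.52, so about 1.5% annually.

about 1.5%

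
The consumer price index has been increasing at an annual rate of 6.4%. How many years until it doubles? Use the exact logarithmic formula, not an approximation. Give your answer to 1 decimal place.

11.2 years

t = ln(2) / ln(1 + 0.064) = 0.6931 / 0.062035 ≈ 11.17.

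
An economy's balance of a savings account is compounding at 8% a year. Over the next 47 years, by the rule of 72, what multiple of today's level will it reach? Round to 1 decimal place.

Doubling time ≈ 72/8 = 9.00 years.
47 years / 9.00 ≈ 5.22 doublings → factor 2^5.22 ≈ 37.3.

≈ 37.3 times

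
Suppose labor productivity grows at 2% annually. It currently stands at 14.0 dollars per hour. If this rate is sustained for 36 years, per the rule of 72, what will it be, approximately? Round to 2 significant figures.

It doubles every 72/2 ≈ 36.00 years, so 36 years is 1.00 doublings.
2^1.00 ≈ 2.00; 14.0 × 2.00 ≈ 28 dollars per hour.

approximately 28 dollars per hour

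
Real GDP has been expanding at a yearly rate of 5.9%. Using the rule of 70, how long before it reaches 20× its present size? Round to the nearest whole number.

roughly 51 years

At 5.9% it doubles every 70/5.9 ≈ 11.86 years.
20× is log₂ 20 ≈ 4.32 doublings, so ≈ 4.32 × 11.86 = 51 years.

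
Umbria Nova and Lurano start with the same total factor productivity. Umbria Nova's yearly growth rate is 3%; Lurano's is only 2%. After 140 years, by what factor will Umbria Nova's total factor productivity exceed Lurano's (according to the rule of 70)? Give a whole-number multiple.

around 4 times

Umbria Nova pulls ahead at 1 pp per year, so the ratio doubles every 70/1 ≈ 70.00 years.
In 140 years that's 2.00 doublings: 2^2.00 ≈ 4.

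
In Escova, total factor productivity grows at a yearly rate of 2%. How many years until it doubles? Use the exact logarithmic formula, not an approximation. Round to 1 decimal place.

t = ln(2) / ln(1 + 0.02) = 0.6931 / 0.019803 ≈ 35.00.

35.0 years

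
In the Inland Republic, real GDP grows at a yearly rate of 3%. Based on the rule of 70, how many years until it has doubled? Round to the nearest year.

Doubling time ≈ 70 / 3 = 23.33 years.

around 23 years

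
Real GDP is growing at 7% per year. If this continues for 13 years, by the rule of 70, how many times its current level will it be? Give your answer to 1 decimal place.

around 2.5 times

Doubles every ≈ 10.00 years (70/7).
13 years is 1.30 doublings; 2^1.30 ≈ 2.5×.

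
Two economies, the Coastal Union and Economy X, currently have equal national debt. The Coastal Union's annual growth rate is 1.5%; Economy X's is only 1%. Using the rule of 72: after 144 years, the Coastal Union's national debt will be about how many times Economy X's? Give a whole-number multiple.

Rate gap = 1.5% − 1% = 0.5 points.
The ratio doubles every 72/0.5 ≈ 144.00 years.
144/144.00 ≈ 1.00 doublings → ratio ≈ 2^1.00 ≈ 2.

≈ 2 times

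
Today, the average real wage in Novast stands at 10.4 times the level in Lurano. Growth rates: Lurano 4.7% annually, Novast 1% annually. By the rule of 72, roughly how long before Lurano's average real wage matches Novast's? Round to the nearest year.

Lurano gains on Novast at 4.7% − 1% = 3.7 points a year.
At that relative rate the gap halves every 72/3.7 ≈ 19.46 years.
A 10.4 times gap takes log₂(10.4) ≈ 3.38 halvings to close: 3.38 × 19.46 ≈ 66 years.

roughly 66 years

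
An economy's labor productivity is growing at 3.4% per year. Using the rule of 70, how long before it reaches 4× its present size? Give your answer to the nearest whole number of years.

Doubling time ≈ 70/3.4 = 20.59 years.
4× is 2 doublings, so 2 × 20.59 ≈ 41 years.

41 years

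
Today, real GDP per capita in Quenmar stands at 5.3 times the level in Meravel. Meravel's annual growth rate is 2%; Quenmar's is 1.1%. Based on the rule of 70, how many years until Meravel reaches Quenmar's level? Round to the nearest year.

roughly 187 years

What matters is the difference: 0.9 pp.
Rule of 70 on the gap: the ratio halves every 70/0.9 ≈ 77.78 years.
A 5.3 times gap takes log₂(5.3) ≈ 2.41 halvings to close: 2.41 × 77.78 ≈ 187 years.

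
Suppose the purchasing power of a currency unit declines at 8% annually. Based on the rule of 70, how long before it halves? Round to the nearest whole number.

The rule works in reverse for decay: 70/8 ≈ 8.75 years to halve.

≈ 9 years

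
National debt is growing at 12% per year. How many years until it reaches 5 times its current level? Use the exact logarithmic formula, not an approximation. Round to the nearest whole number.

t = ln(5) / ln(1 + 0.12) = 1.6094 / 0.113329 ≈ 14.20.
≈ 14 years.

14 years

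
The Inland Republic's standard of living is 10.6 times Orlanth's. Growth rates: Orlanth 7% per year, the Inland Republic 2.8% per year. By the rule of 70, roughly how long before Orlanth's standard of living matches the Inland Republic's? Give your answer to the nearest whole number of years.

What matters is the difference: 4.2 pp.
Rule of 70 on the gap: the ratio halves every 70/4.2 ≈ 16.67 years.
A 10.6 times gap takes log₂(10.6) ≈ 3.41 halvings to close: 3.41 × 16.67 ≈ 57 years.

about 57 years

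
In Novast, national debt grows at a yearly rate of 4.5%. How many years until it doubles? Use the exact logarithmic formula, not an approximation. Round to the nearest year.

16 years

t = ln(2) / ln(1 + 0.045) = 0.6931 / 0.044017 ≈ 15.75.
≈ 16 years.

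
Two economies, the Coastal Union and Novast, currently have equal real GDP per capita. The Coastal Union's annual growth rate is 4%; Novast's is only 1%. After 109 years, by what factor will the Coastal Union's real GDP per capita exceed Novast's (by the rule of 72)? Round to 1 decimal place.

Rate gap = 4% − 1% = 3 points.
The ratio doubles every 72/3 ≈ 24.00 years.
109/24.00 ≈ 4.54 doublings → ratio ≈ 2^4.54 ≈ 23.3.

roughly 23.3 times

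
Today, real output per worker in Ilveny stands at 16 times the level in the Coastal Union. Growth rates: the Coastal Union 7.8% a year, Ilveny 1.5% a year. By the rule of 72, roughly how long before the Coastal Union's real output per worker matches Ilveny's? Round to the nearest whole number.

What matters is the difference: 6.3 pp.
Rule of 72 on the gap: the ratio halves every 72/6.3 ≈ 11.43 years.
A 16 times gap closes after 4 halvings: 4 × 11.43 ≈ 46 years.

about 46 years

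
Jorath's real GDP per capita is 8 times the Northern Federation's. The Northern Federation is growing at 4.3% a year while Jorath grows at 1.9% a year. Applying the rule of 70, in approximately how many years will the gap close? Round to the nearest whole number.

88 years

The growth-rate gap is 4.3% − 1.9% = 2.4 percentage points.
So the ratio between them halves every 70/2.4 ≈ 29.17 years.
An 8 times gap closes after 3 halvings: 3 × 29.17 ≈ 88 years.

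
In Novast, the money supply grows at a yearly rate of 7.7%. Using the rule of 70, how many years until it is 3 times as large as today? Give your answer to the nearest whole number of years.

At 7.7% it doubles every 70/7.7 ≈ 9.09 years.
3× is log₂ 3 ≈ 1.58 doublings, so ≈ 1.58 × 9.09 = 14 years.

14 years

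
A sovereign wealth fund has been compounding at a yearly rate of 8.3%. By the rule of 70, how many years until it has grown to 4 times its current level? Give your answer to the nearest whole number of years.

At 8.3% it doubles every 70/8.3 ≈ 8.43 years.
4× is 2 doublings, so 2 × 8.43 ≈ 17 years.

roughly 17 years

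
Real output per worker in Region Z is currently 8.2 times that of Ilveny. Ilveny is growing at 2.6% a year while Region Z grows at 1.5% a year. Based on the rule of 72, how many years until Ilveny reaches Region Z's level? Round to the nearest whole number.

Ilveny gains on Region Z at 2.6% − 1.5% = 1.1 points a year.
At that relative rate the gap halves every 72/1.1 ≈ 65.45 years.
An 8.2 times gap takes log₂(8.2) ≈ 3.04 halvings to close: 3.04 × 65.45 ≈ 199 years.

199 years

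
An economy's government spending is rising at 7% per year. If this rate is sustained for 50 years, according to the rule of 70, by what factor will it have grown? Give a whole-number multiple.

70/7 ≈ 10.00 years per doubling.
50 years fits 5 doublings: 2^5 = 32.

≈ 32 times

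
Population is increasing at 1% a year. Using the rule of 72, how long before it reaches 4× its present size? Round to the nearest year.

One doubling takes 72/1 = 72.00 years.
Getting to 4× needs 2 doublings: 2 × 72.00 ≈ 144 years.

roughly 144 years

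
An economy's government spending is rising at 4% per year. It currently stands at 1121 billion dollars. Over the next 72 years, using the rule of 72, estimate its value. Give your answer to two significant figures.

It doubles every 72/4 ≈ 18.00 years, so 72 years is 4.00 doublings.
2^4.00 ≈ 16.00; 1121 × 16.00 ≈ 18000 billion dollars.

around 18000 billion dollars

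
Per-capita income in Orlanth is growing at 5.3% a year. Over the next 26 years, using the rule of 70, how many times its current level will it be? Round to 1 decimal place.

≈ 3.9 times

Doubling time ≈ 70/5.3 = 13.21 years.
26 years / 13.21 ≈ 1.97 doublings → factor 2^1.97 ≈ 3.9.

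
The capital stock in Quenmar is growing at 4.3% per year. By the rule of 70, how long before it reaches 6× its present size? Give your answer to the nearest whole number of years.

around 42 years

Doubling time ≈ 70/4.3 = 16.28 years.
Reaching 6× takes log₂(6) ≈ 2.58 doublings.
2.58 × 16.28 ≈ 42 years.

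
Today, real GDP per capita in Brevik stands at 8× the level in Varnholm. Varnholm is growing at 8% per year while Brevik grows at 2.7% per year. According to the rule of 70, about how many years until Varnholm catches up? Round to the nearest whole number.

≈ 40 years

Varnholm gains on Brevik at 8% − 2.7% = 5.3 points a year.
At that relative rate the gap halves every 70/5.3 ≈ 13.21 years.
An 8× gap closes after 3 halvings: 3 × 13.21 ≈ 40 years.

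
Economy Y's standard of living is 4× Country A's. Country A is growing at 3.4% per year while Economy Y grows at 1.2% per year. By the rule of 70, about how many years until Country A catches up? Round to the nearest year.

What matters is the difference: 2.2 pp.
Rule of 70 on the gap: the ratio halves every 70/2.2 ≈ 31.82 years.
A 4× gap closes after 2 halvings: 2 × 31.82 ≈ 64 years.

about 64 years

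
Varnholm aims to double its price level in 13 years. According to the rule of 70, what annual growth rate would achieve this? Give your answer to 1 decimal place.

about 5.4%

70 / 13 ≈ 5.38, so about 5.4% annually.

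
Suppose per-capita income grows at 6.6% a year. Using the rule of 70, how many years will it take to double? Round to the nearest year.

about 11 years

At 6.6%, doubling takes about 70/6.6 = 10.61 years.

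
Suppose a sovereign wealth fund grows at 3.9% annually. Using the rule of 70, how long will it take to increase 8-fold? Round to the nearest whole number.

At 3.9% it doubles every 70/3.9 ≈ 17.95 years.
8× is 3 doublings, so 3 × 17.95 ≈ 54 years.

54 years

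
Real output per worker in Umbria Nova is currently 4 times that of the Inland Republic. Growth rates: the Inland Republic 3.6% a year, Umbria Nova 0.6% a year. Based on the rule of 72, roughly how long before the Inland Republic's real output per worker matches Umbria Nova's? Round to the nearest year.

What matters is the difference: 3 pp.
Rule of 72 on the gap: the ratio halves every 72/3 ≈ 24.00 years.
A 4 times gap closes after 2 halvings: 2 × 24.00 ≈ 48 years.

approximately 48 years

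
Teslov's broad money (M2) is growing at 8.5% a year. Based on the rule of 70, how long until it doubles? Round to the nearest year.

70/8.5 ≈ 8.24, so it doubles roughly every 8 years.

approximately 8 years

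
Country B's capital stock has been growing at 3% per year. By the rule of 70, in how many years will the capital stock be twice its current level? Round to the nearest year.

At 3%, doubling takes about 70/3 = 23.33 years.

23 years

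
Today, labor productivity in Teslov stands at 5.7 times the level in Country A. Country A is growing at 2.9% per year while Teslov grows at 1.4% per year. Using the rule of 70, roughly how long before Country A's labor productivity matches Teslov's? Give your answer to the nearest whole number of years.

Country A gains on Teslov at 2.9% − 1.4% = 1.5 points a year.
At that relative rate the gap halves every 70/1.5 ≈ 46.67 years.
A 5.7 times gap takes log₂(5.7) ≈ 2.51 halvings to close: 2.51 × 46.67 ≈ 117 years.

around 117 years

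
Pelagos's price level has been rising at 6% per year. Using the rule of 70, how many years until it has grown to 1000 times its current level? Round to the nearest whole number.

One doubling takes 70/6 = 11.67 years.
Reaching 1000× takes log₂(1000) ≈ 9.97 doublings.
9.97 × 11.67 ≈ 116 years.

116 years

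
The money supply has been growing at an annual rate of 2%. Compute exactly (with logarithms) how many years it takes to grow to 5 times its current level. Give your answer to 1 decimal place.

t = ln(5) / ln(1 + 0.02) = 1.6094 / 0.019803 ≈ 81.27.

81.3 years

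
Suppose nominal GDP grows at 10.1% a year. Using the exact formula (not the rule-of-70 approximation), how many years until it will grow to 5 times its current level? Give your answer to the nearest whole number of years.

t = ln(5) / ln(1 + 0.101) = 1.6094 / 0.096219 ≈ 16.73.
≈ 17 years.

17 years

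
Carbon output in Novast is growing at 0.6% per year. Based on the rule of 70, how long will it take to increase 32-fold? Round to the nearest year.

around 583 years

At 0.6% it doubles every 70/0.6 ≈ 116.67 years.
32 = 2^5, so 5 doublings → 583 years.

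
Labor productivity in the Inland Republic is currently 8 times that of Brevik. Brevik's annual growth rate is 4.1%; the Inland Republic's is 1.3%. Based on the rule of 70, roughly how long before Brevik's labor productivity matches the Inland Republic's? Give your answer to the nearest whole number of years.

≈ 75 years

The growth-rate gap is 4.1% − 1.3% = 2.8 percentage points.
So the ratio between them halves every 70/2.8 ≈ 25.00 years.
An 8 times gap closes after 3 halvings: 3 × 25.00 ≈ 75 years.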